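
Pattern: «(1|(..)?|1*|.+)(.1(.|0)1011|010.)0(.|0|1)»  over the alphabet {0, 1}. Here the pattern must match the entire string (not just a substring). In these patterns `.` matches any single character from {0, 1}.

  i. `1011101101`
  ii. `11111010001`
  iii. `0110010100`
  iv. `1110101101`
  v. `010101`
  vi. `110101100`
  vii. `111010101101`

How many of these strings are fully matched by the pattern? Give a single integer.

7

i. `1011101101` → match
ii. `11111010001` → match
iii. `0110010100` → match
iv. `1110101101` → match
v. `010101` → match
vi. `110101100` → match
vii. `111010101101` → match
Total matched: 7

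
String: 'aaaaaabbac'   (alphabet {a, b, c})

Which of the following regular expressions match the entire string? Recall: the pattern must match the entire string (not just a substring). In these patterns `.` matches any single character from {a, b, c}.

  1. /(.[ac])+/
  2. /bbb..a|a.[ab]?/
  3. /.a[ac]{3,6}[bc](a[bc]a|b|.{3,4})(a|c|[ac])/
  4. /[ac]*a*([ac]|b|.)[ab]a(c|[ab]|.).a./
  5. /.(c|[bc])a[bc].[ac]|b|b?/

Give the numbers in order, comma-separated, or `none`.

1 → no match
2 → no match
3 → no match
4 → match
5 → no match

4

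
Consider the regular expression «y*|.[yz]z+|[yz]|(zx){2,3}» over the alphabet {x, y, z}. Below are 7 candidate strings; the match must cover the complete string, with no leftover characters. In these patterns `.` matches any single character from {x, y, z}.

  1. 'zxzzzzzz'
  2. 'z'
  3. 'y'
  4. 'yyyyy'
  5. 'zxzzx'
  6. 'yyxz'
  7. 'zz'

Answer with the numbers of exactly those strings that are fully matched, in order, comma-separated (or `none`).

1 → no match
2 → match
3 → match
4 → match
5 → no match
6 → no match
7 → no match

2, 3, 4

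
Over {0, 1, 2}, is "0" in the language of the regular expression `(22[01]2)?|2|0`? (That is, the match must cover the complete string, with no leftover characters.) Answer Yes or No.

Yes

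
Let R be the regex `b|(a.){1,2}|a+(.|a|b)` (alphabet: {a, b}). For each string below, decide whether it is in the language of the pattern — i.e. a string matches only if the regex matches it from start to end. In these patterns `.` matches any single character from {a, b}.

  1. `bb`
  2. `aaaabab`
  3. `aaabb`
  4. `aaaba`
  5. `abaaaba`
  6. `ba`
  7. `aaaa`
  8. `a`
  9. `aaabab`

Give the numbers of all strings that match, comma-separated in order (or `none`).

7

1 → no match
2 → no match
3 → no match
4 → no match
5 → no match
6 → no match
7 → match
8 → no match
9 → no match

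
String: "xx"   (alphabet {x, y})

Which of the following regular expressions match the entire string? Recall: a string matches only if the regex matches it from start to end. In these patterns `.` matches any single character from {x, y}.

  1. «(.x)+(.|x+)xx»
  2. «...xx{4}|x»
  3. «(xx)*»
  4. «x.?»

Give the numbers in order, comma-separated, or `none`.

3, 4

1 → no match
2 → no match
3 → match
4 → match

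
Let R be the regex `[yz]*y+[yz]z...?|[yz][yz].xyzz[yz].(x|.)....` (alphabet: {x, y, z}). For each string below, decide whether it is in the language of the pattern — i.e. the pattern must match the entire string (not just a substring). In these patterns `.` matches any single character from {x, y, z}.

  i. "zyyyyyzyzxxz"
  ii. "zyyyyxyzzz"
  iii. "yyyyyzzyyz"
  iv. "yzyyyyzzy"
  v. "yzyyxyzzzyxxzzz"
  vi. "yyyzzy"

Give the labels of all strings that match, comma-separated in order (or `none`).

iii, iv, vi

i → no match
ii → no match
iii → match
iv → match
v → no match
vi → match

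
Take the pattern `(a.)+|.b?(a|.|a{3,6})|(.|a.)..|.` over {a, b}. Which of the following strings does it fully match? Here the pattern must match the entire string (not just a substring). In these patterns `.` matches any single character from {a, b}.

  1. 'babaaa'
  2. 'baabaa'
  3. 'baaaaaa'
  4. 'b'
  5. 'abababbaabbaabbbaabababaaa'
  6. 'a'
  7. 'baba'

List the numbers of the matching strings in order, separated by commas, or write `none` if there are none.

1 → no match
2 → no match
3 → match
4 → match
5 → no match
6 → match
7 → no match

3, 4, 6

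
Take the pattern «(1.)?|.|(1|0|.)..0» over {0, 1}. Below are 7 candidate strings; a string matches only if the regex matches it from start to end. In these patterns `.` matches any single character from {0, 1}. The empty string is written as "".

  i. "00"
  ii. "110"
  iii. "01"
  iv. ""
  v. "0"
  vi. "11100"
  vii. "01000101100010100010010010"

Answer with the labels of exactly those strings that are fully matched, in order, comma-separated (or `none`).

iv, v

i → no match
ii → no match
iii → no match
iv → match
v → match
vi → no match
vii → no match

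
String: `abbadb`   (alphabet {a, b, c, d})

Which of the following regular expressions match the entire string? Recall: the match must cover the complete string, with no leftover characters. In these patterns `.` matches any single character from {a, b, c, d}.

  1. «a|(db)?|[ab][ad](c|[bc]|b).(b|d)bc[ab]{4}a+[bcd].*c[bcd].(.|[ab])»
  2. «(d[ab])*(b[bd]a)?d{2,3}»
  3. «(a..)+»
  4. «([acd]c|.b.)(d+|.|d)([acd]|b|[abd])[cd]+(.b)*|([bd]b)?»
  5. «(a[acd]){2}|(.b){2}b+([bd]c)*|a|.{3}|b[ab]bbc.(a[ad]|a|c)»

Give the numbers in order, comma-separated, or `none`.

1 → no match
2 → no match — must end with `d`
3 → match
4 → no match
5 → no match

3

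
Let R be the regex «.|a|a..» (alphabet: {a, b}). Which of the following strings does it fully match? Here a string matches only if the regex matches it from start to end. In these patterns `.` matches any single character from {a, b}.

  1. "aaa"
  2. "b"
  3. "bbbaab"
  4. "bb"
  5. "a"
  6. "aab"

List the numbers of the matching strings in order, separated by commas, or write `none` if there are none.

1, 2, 5, 6

1. "aaa" → match
2. "b" → match
3. "bbbaab" → no match
4. "bb" → no match
5. "a" → match
6. "aab" → match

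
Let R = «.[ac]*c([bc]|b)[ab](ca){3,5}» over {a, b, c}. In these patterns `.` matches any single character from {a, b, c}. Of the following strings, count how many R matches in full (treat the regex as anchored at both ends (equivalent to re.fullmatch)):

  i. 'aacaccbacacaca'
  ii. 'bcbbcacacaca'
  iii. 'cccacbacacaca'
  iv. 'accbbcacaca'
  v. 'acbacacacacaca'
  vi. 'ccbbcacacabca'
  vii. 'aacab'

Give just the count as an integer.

i → match
ii → match
iii → match
iv → match
v → match
vi → no match
vii → no match — must end with 'ca'
Total matched: 5

5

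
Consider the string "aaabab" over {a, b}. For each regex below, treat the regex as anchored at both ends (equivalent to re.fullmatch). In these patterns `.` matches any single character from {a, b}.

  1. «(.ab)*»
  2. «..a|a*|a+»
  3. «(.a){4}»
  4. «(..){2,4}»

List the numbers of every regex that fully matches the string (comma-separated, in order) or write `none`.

4

1 → no match
2 → no match
3 → no match — must end with "a"
4 → match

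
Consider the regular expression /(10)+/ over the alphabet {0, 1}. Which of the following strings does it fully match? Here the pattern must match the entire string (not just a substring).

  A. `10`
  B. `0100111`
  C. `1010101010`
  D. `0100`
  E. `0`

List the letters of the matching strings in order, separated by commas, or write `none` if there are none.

A → match
B → no match — must start with `10`
C → match
D → no match — must start with `10`
E → no match — must start with `10`

A, C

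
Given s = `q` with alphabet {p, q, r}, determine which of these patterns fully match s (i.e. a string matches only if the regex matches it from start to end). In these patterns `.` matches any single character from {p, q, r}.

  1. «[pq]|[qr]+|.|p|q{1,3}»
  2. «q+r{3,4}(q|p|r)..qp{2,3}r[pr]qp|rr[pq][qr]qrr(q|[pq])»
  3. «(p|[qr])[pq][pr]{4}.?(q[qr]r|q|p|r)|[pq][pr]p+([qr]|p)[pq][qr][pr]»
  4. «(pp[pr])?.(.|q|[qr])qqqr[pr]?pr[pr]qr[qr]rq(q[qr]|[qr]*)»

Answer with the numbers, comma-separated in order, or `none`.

1

1 → match
2 → no match
3 → no match
4 → no match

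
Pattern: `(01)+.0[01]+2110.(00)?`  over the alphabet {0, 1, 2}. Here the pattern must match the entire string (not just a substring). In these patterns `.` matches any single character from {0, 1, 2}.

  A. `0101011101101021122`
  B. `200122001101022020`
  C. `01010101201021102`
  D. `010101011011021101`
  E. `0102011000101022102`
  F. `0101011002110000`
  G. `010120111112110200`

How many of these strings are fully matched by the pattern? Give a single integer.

A → no match
B → no match — must start with `01`
C → match
D → match
E → no match
F → match
G → match
Total matched: 4

4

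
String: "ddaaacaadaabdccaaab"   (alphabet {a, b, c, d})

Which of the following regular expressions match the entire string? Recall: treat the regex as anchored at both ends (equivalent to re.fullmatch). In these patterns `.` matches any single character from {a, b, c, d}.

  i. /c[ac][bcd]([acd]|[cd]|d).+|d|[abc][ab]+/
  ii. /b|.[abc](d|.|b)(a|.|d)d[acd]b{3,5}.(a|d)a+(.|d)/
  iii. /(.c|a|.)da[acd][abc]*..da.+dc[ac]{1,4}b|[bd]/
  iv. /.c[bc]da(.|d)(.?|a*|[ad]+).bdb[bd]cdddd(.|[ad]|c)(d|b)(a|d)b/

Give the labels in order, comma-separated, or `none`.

iii

i → no match
ii → no match
iii → match
iv → no match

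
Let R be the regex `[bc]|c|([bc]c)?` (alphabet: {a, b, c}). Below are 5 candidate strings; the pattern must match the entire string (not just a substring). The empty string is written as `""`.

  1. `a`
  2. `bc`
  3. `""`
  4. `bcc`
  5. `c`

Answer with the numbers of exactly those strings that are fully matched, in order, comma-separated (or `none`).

1 → no match
2 → match
3 → match
4 → no match
5 → match

2, 3, 5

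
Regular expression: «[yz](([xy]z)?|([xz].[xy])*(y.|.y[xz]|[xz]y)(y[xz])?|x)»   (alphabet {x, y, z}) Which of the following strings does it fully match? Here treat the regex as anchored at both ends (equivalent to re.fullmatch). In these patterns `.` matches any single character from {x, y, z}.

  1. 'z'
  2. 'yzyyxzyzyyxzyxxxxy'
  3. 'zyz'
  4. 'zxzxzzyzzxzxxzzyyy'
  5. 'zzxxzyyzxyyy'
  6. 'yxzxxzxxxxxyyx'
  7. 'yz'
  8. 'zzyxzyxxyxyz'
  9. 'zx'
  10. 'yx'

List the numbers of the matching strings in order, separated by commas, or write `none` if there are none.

1 → match
2 → match
3 → match
4 → match
5 → match
6 → match
7 → no match
8 → match
9 → match
10 → match

1, 2, 3, 4, 5, 6, 8, 9, 10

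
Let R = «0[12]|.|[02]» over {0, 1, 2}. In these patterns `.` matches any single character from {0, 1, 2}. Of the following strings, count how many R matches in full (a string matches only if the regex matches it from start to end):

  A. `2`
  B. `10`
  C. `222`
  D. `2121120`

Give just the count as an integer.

A → match
B → no match
C → no match
D → no match
Total matched: 1

1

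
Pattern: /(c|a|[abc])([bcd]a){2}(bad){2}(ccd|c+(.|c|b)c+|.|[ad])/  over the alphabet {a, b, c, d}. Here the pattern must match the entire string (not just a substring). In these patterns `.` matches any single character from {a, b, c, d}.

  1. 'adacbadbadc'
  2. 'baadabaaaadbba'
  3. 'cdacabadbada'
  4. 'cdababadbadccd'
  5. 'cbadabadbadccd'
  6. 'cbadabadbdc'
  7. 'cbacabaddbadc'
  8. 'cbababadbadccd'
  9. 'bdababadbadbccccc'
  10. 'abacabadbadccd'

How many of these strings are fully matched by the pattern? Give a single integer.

1 → no match
2 → no match
3 → match
4 → match
5 → match
6 → no match
7 → no match
8 → match
9 → no match
10 → match
Total matched: 5

5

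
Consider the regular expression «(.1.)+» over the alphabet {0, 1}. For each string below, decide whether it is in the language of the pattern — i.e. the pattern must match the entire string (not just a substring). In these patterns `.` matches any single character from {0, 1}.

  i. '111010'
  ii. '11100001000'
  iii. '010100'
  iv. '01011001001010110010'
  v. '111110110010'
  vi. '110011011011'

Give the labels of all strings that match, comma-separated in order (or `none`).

i → match
ii → no match
iii → no match
iv → no match
v → match
vi → match

i, v, vi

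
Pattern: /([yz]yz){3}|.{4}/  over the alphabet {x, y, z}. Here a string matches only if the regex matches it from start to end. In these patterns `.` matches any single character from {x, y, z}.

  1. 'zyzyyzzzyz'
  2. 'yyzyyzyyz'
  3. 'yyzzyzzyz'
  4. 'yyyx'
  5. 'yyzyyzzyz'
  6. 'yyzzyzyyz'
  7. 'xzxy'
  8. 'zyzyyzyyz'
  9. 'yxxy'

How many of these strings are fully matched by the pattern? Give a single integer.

1 → no match
2 → match
3 → match
4 → match
5 → match
6 → match
7 → match
8 → match
9 → match
Total matched: 8

8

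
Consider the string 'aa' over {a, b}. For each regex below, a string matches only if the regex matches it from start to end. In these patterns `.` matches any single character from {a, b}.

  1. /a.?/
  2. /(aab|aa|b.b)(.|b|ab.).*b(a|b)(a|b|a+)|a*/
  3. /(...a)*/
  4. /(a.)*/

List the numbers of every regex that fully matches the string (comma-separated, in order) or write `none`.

1 → match
2 → match
3 → no match
4 → match

1, 2, 4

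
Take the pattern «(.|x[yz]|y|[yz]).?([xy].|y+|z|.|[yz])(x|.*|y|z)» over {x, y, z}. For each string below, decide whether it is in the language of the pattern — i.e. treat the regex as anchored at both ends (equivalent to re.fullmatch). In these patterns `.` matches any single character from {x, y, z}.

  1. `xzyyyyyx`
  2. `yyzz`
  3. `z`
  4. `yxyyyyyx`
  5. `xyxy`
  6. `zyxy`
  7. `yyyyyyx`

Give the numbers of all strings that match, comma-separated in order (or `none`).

1, 2, 4, 5, 6, 7

1 → match
2 → match
3 → no match
4 → match
5 → match
6 → match
7 → match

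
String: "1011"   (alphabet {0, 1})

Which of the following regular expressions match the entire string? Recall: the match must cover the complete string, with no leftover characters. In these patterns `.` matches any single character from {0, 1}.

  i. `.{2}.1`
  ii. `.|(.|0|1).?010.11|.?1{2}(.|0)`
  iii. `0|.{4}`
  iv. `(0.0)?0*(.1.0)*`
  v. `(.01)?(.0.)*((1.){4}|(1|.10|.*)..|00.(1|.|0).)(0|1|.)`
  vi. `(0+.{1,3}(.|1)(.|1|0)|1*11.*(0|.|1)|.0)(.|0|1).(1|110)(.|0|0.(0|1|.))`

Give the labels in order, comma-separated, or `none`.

i, iii, v

i → match
ii → no match
iii → match
iv → no match
v → match
vi → no match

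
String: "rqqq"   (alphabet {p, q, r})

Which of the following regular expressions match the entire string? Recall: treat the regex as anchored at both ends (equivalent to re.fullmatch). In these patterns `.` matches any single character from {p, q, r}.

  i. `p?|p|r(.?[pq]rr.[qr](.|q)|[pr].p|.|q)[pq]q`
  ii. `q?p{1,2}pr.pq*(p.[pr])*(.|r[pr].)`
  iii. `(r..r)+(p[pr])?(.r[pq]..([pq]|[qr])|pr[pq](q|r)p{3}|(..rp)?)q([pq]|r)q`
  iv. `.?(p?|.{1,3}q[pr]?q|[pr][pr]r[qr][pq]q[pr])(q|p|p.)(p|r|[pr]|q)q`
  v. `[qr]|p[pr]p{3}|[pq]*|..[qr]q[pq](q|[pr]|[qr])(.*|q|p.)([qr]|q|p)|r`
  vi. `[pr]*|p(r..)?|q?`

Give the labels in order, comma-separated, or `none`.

i → match
ii → no match
iii → no match
iv → match
v → no match
vi → no match

i, iv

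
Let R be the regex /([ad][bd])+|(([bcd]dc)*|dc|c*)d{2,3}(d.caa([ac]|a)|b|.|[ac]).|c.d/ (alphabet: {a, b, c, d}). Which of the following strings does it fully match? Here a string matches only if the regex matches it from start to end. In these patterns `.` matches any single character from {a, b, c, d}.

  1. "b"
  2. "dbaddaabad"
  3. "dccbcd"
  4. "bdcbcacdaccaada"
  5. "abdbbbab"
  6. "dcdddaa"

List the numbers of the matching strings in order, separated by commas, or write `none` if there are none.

1 → no match
2 → no match
3 → no match
4 → no match
5 → no match
6 → match

6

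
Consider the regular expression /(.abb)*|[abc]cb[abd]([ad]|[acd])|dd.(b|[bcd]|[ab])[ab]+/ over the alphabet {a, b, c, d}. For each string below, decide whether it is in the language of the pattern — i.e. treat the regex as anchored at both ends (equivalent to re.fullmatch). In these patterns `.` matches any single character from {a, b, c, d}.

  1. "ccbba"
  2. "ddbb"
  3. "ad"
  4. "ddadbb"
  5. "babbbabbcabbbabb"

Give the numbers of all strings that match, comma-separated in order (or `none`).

1 → match
2 → no match
3 → no match
4 → match
5 → match

1, 4, 5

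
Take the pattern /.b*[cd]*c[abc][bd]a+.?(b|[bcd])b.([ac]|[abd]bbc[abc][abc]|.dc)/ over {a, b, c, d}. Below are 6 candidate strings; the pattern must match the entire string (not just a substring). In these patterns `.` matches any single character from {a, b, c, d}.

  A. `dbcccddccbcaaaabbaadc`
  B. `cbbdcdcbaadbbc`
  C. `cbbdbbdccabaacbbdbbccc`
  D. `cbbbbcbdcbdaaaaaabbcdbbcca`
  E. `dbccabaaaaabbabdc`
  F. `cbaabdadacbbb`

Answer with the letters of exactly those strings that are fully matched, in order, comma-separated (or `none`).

A → no match
B → no match
C → no match
D → no match
E → match
F → no match

E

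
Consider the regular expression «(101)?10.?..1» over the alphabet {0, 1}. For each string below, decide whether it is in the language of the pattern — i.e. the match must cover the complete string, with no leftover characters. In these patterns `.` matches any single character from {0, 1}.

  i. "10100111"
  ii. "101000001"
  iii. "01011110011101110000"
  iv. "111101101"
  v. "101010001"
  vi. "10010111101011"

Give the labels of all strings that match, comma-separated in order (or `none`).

i → no match
ii → no match
iii → no match — must end with "1"
iv → no match
v → no match
vi → no match

none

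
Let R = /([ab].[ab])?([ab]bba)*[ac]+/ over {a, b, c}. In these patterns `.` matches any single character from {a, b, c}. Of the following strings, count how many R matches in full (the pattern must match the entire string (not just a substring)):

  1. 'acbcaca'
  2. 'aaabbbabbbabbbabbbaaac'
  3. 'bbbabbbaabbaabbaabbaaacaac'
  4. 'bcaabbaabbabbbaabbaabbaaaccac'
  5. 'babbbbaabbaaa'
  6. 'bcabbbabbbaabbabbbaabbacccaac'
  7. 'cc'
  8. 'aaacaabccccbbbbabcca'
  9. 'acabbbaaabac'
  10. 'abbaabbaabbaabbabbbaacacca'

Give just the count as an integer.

8

1. 'acbcaca' → match
2 → match
3 → match
4 → match
5 → match
6 → match
7. 'cc' → match
8 → no match
9. 'acabbbaaabac' → no match
10 → match
Total matched: 8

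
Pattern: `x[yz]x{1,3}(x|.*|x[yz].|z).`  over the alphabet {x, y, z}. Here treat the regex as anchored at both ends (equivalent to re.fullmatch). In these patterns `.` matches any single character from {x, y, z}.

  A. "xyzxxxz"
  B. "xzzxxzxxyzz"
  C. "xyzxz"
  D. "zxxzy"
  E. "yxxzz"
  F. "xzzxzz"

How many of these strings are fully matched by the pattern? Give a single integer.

A. "xyzxxxz" → no match
B. "xzzxxzxxyzz" → no match
C. "xyzxz" → no match
D. "zxxzy" → no match — must start with "x"
E. "yxxzz" → no match — must start with "x"
F. "xzzxzz" → no match
Total matched: 0

0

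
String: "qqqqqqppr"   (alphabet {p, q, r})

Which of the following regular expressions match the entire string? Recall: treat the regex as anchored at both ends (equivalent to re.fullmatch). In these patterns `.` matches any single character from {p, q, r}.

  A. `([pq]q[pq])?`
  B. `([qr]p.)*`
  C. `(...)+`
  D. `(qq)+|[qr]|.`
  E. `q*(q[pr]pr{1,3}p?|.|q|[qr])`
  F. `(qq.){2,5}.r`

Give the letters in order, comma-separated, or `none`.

C, E

A → no match
B → no match
C → match
D → no match
E → match
F → no match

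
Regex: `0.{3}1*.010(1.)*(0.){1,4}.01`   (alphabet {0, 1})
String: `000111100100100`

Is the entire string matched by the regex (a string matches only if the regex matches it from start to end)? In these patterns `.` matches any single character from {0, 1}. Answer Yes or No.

Every match must end with `01`, but `000111100100100` does not.

No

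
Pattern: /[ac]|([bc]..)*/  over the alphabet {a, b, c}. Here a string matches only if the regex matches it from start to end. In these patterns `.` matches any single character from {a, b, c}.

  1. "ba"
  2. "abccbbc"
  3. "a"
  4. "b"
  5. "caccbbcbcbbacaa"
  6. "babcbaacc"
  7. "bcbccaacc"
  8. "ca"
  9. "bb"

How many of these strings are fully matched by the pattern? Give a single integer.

2

1 → no match
2 → no match
3 → match
4 → no match
5 → match
6 → no match
7 → no match
8 → no match
9 → no match
Total matched: 2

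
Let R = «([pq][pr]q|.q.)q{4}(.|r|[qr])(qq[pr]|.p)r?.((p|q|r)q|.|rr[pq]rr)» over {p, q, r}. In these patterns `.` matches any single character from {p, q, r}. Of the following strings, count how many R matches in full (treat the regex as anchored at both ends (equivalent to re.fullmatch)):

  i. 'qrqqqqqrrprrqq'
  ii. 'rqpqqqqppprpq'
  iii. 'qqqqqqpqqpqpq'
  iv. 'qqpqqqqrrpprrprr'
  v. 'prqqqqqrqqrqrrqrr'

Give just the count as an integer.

i → match
ii → match
iii → no match
iv → match
v → match
Total matched: 4

4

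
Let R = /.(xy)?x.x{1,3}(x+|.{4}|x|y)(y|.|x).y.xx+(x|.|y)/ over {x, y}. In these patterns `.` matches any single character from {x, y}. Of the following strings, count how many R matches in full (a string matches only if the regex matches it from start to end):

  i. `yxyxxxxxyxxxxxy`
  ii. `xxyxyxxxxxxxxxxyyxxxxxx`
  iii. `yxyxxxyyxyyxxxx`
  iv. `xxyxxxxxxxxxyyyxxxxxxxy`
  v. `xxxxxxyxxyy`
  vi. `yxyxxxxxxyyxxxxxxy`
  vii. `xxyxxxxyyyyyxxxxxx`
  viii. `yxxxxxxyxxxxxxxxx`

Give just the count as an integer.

i → match
ii → match
iii → match
iv → match
v → no match
vi → match
vii → match
viii → match
Total matched: 7

7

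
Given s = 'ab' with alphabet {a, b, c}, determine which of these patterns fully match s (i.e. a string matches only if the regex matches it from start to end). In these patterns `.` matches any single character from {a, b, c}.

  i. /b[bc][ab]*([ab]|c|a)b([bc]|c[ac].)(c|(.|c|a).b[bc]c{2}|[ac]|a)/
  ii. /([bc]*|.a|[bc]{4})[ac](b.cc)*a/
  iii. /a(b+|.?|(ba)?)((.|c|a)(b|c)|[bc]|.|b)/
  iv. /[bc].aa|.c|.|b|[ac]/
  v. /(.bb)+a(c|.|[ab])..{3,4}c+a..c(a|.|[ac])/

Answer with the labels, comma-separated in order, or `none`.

i → no match — must start with 'b'
ii → no match — must end with 'a'
iii → match
iv → no match
v → no match

iii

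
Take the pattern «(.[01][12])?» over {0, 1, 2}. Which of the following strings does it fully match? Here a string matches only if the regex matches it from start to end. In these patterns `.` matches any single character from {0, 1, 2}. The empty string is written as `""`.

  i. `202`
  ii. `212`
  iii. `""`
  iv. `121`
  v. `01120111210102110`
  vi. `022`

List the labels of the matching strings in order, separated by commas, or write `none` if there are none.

i → match
ii → match
iii → match
iv → no match
v → no match
vi → no match

i, ii, iii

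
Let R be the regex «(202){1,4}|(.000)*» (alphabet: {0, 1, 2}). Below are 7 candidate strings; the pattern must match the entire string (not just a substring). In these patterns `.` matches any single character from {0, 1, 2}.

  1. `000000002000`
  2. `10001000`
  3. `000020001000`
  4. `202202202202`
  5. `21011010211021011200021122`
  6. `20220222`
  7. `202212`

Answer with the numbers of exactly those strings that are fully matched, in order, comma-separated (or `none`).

1 → match
2 → match
3 → match
4 → match
5 → no match
6 → no match
7 → no match

1, 2, 3, 4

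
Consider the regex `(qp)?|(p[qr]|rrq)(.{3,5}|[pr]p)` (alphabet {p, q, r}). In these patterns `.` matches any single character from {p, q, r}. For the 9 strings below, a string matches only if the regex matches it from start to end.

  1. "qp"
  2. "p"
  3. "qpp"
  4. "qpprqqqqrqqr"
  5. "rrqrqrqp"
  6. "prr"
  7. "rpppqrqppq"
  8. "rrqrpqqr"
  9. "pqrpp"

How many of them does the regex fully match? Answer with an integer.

1 → match
2 → no match
3 → no match
4 → no match
5 → match
6 → no match
7 → no match
8 → match
9 → match
Total matched: 4

4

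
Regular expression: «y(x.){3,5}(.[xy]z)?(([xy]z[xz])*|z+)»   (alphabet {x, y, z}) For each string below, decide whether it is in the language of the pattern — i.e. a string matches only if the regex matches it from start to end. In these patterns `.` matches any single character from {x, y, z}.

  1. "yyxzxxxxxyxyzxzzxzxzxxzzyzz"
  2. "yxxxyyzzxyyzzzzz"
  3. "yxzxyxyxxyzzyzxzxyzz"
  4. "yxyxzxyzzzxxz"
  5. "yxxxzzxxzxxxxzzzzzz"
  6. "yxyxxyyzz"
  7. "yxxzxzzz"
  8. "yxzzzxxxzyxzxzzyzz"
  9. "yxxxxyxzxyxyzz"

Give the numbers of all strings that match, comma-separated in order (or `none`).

1 → no match — must start with "yx"
2 → no match
3 → no match
4 → no match
5 → no match
6 → no match
7 → no match
8 → no match
9 → no match

none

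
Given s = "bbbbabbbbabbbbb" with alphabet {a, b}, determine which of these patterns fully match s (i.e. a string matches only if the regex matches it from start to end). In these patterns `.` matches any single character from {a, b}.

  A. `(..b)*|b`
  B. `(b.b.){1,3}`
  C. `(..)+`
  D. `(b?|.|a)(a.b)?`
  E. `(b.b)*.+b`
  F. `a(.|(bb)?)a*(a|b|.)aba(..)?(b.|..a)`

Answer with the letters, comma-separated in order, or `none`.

A, E

A → match
B → no match
C → no match
D → no match
E → match
F → no match — must start with "a"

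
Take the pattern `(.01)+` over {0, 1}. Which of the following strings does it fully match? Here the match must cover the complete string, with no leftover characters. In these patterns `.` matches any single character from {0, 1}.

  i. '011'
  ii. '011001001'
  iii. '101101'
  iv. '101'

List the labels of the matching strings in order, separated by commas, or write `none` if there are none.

iii, iv

i → no match — must end with '01'
ii → no match
iii → match
iv → match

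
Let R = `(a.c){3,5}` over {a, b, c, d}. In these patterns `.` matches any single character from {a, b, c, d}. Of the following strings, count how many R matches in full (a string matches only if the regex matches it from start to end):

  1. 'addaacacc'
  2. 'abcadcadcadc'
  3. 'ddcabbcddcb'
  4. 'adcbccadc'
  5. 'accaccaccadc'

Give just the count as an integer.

2

1 → no match
2 → match
3 → no match — must start with 'a'
4 → no match
5 → match
Total matched: 2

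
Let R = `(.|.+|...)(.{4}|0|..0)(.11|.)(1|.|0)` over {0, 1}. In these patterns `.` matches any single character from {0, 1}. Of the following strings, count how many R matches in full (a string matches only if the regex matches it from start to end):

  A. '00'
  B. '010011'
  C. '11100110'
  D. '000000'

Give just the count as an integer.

3

A → no match
B → match
C → match
D → match
Total matched: 3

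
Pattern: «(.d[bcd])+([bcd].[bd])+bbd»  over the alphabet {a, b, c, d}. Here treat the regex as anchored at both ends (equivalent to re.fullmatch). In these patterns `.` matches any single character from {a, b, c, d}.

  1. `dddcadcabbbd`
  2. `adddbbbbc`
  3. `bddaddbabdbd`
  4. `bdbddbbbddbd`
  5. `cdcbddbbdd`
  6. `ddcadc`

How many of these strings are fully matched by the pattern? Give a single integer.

1

1 → match
2 → no match — must end with `bbd`
3 → no match — must end with `bbd`
4 → no match — must end with `bbd`
5 → no match — must end with `bbd`
6 → no match — must end with `bbd`
Total matched: 1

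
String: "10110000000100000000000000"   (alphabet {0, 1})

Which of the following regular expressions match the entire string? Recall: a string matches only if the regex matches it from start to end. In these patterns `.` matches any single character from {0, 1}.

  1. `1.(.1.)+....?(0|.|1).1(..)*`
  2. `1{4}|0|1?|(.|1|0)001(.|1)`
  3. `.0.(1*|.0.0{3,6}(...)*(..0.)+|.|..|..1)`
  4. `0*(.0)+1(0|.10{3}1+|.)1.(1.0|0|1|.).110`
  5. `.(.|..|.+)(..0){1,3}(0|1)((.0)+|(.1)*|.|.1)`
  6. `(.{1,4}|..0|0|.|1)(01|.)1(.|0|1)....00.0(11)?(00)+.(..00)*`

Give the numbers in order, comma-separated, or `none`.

1, 3, 5, 6

1 → match
2 → no match
3 → match
4 → no match — must end with "110"
5 → match
6 → match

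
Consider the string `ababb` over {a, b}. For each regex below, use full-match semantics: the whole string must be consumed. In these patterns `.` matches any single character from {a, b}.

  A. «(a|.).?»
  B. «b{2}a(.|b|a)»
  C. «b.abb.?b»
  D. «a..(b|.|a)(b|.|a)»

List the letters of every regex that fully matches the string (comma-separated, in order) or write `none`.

D

A → no match
B → no match — must start with `b`
C → no match — must start with `b`
D → match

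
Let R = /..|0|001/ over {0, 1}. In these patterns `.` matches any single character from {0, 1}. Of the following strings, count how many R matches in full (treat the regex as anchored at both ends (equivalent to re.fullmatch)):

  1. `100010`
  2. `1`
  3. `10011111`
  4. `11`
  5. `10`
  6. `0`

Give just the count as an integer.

1. `100010` → no match
2. `1` → no match
3. `10011111` → no match
4. `11` → match
5. `10` → match
6. `0` → match
Total matched: 3

3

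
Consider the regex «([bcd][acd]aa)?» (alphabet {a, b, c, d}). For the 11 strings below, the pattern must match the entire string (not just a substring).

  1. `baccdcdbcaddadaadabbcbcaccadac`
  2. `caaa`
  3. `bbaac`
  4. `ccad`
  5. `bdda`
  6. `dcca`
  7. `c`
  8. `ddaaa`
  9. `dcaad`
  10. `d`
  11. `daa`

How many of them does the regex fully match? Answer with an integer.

1

1 → no match
2 → match
3 → no match
4 → no match
5 → no match
6 → no match
7 → no match
8 → no match
9 → no match
10 → no match
11 → no match
Total matched: 1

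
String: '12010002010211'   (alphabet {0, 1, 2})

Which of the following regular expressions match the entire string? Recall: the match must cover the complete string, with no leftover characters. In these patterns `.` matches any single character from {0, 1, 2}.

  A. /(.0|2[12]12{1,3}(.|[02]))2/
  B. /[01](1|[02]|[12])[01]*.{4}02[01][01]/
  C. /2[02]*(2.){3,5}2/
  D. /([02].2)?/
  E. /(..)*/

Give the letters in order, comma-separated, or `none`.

A → no match — must end with '2'
B → match
C → no match — must start with '2'
D → no match
E → match

B, E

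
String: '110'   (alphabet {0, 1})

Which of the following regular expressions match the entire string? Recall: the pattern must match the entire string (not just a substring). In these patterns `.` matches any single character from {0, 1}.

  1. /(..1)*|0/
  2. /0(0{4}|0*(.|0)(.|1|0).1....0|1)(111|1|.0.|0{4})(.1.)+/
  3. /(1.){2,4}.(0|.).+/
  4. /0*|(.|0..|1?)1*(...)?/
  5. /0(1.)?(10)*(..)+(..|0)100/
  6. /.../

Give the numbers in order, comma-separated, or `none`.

4, 6

1 → no match
2 → no match — must start with '0'
3 → no match
4 → match
5 → no match — must start with '0'
6 → match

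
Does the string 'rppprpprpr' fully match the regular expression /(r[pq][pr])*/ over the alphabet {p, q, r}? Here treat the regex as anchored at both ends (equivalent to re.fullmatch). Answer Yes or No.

No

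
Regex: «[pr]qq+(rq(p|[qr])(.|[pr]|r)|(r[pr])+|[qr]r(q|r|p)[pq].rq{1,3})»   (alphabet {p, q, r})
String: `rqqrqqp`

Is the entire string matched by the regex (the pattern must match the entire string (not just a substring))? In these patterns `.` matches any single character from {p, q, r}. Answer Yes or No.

Yes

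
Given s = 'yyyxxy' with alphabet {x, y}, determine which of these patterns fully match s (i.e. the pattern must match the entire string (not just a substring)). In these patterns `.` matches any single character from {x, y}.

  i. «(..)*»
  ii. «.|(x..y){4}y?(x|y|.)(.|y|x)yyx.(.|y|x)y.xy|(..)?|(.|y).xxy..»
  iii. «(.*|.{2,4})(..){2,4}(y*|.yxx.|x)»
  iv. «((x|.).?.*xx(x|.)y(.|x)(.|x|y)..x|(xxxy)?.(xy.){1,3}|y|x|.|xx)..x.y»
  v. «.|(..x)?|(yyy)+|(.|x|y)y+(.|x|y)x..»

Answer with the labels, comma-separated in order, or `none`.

i → match
ii → no match
iii → match
iv → match
v → match

i, iii, iv, v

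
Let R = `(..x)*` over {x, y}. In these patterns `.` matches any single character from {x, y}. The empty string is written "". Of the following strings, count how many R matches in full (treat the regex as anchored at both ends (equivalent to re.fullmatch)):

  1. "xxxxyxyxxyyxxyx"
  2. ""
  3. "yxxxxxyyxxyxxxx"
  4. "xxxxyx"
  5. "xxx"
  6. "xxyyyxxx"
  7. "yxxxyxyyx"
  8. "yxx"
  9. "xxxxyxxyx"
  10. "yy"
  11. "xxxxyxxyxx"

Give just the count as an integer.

8

1 → match
2 → match
3 → match
4 → match
5 → match
6 → no match
7 → match
8 → match
9 → match
10 → no match
11 → no match
Total matched: 8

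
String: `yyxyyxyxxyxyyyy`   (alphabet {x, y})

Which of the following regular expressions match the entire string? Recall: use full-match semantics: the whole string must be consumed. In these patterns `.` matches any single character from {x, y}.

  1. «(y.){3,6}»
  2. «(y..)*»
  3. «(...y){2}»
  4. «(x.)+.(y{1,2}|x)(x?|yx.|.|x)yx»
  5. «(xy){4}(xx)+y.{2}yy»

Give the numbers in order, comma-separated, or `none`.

2

1 → no match
2 → match
3 → no match
4 → no match — must start with `x`
5 → no match — must start with `xy`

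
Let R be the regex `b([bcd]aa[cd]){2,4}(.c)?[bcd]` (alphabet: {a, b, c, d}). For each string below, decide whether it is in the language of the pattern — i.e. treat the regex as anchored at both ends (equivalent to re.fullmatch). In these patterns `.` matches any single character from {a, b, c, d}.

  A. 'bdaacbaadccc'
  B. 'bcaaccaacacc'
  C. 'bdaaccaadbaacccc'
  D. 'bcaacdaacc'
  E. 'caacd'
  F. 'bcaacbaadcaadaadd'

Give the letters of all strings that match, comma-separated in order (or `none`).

A → match
B → match
C → match
D → match
E → no match — must start with 'b'
F → no match

A, B, C, D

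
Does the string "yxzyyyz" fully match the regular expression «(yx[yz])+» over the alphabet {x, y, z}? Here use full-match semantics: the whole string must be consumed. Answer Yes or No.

No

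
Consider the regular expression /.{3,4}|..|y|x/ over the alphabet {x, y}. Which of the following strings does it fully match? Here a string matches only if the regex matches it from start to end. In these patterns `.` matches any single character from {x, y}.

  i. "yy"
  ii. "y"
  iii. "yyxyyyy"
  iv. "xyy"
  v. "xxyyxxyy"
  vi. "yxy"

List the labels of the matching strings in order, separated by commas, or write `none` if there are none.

i → match
ii → match
iii → no match
iv → match
v → no match
vi → match

i, ii, iv, vi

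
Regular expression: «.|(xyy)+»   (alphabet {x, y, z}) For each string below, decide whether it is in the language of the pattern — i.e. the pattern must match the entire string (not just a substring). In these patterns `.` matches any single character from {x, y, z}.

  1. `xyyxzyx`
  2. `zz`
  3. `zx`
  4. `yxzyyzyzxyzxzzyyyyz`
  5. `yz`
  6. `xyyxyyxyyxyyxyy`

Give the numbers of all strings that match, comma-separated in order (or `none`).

6

1 → no match
2 → no match
3 → no match
4 → no match
5 → no match
6 → match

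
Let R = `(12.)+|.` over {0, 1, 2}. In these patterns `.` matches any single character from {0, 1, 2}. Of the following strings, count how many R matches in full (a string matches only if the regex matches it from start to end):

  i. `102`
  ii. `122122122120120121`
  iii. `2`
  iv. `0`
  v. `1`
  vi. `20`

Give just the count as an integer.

4

i → no match
ii → match
iii → match
iv → match
v → match
vi → no match
Total matched: 4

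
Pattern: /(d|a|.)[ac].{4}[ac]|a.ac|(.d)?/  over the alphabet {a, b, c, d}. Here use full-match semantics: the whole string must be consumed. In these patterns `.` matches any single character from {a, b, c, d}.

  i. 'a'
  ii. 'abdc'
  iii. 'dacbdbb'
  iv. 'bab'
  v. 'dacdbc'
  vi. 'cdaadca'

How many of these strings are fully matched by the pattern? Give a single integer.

0

i → no match
ii → no match
iii → no match
iv → no match
v → no match
vi → no match
Total matched: 0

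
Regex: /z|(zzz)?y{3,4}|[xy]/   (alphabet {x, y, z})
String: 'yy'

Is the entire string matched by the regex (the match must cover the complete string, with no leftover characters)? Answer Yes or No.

No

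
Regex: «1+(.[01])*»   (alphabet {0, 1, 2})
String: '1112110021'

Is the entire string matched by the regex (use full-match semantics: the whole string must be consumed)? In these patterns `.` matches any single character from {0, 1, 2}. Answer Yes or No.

No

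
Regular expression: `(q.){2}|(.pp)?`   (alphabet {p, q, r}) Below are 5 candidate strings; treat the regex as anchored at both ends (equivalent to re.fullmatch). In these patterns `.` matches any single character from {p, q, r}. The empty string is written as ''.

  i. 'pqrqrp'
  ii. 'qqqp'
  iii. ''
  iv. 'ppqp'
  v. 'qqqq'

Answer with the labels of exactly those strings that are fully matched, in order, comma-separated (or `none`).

ii, iii, v

i. 'pqrqrp' → no match
ii. 'qqqp' → match
iii. '' → match
iv. 'ppqp' → no match
v. 'qqqq' → match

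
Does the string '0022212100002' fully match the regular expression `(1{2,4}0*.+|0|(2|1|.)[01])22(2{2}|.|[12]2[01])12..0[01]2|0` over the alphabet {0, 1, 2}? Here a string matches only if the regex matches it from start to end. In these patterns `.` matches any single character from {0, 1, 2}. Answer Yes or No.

No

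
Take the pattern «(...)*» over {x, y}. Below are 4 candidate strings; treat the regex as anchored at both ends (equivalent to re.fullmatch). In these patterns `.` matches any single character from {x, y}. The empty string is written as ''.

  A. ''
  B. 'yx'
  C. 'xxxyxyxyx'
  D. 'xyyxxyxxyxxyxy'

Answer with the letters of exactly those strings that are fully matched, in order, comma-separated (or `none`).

A → match
B → no match
C → match
D → no match

A, C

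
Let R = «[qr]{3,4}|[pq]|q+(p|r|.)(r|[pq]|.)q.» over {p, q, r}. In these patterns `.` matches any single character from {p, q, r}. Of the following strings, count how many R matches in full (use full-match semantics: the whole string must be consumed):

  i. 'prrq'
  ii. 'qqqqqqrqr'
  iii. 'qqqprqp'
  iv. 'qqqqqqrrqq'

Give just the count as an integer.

i → no match
ii → match
iii → match
iv → match
Total matched: 3

3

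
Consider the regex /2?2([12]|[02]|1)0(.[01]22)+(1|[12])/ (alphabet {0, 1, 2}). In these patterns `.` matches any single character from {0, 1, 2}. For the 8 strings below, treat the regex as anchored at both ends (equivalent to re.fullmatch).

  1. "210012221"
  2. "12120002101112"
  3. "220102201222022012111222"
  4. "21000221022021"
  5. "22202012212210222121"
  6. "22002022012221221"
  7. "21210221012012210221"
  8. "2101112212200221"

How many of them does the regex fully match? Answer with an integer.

1 → no match
2 → no match
3 → no match
4 → no match
5 → no match
6 → match
7 → no match
8 → no match
Total matched: 1

1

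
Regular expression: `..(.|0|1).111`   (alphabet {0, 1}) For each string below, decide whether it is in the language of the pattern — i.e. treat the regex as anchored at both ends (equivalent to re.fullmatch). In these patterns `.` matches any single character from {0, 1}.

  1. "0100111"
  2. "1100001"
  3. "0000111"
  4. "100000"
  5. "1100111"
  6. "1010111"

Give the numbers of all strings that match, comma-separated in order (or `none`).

1, 3, 5, 6

1 → match
2 → no match — must end with "111"
3 → match
4 → no match — must end with "111"
5 → match
6 → match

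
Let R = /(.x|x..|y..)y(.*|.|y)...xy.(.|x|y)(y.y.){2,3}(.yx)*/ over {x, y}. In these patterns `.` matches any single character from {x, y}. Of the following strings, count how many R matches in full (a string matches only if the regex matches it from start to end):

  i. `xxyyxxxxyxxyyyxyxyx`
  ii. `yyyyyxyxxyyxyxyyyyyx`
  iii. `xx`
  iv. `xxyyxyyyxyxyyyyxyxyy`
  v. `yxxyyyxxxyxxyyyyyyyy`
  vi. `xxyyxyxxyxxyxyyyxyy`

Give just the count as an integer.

5

i → match
ii → match
iii → no match
iv → match
v → match
vi → match
Total matched: 5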